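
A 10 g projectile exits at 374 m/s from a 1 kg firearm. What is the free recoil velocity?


v_recoil = m_p * v_p / m_gun = 0.01 * 374 / 1 = 3.74 m/s

3.74 m/s


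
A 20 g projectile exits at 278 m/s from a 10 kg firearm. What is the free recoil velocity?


v_recoil = m_p * v_p / m_gun = 0.02 * 278 / 10 = 0.556 m/s

0.556 m/s


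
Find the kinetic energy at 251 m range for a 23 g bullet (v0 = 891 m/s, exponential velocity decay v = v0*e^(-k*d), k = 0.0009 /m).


v = v0*exp(-k*d) = 891*exp(-0.0009*251) = 710.838 m/s
E = 0.5*m*v^2 = 0.5*0.023*710.838^2 = 5811 J

5811 J


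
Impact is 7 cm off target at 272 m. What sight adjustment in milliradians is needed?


1 mrad subtends 1 cm per 10 m of range, so adj = error_cm / (dist_m / 10) = 7 / (272/10) = 0.2574 mrad

0.2574 mrad


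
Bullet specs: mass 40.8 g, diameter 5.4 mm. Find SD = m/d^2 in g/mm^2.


SD = m/d^2 = 40.8/5.4^2 = 1.399 g/mm^2

1.399 g/mm^2


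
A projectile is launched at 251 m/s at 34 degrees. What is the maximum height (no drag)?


H = (v0*sin(theta))^2 / (2g) = (251*sin(34°))^2 / (2*9.81) = 1004 m

1004 m


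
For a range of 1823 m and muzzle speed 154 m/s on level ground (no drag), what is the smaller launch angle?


sin(2*theta) = R*g/v0^2 = 1823*9.81/154^2 = 0.754074, theta = arcsin(0.754074)/2 = 24.47°

24.47 degrees


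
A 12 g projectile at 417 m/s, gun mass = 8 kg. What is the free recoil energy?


v_r = m_p*v_p/m_gun = 0.012*417/8 = 0.6255 m/s, E_r = 0.5*m_gun*v_r^2 = 0.5*8*0.6255^2 = 1.565 J

1.565 J


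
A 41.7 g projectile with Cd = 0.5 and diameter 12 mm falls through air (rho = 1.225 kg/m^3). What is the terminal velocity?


A = pi*(d/2)^2 = pi*(12/2000)^2 = 1.13097e-04 m^2
vt = sqrt(2mg/(Cd*rho*A)) = sqrt(2*0.0417*9.81/(0.5 * 1.225 * 1.13097e-04)) = 108.7 m/s

108.7 m/s


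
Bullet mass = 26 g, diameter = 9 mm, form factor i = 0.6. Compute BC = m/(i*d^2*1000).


BC = m/(i*d^2*1000) = 26/(0.6 * 9^2 * 1000) = 0.000535

0.000535


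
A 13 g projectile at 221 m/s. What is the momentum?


p = m*v = 0.013*221 = 2.873 kg·m/s

2.873 kg·m/s


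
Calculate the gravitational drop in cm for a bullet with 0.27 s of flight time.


drop = 0.5*g*t^2 = 0.5*9.81*0.27^2 = 0.357575 m ≈ 35.76 cm

35.76 cm


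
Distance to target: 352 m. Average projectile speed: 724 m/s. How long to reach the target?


t = d/v = 352/724 = 0.4862 s

0.4862 s


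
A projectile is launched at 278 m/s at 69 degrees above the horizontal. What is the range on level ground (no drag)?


R = v0^2 * sin(2*theta) / g = 278^2 * sin(2*69°) / 9.81 = 5271 m

5271 m


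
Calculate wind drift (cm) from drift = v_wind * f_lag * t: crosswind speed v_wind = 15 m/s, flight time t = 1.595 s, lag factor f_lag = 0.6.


drift = v_wind * lag * t = 15 * 0.6 * 1.595 = 14.355 m ≈ 1436 cm

1436 cm


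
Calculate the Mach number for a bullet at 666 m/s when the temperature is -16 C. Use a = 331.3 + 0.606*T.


a = 331.3 + 0.606*(-16) = 321.604 m/s
M = v/a = 666/321.604 = 2.071

2.071


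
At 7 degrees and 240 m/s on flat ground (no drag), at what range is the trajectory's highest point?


R = v0^2*sin(2*theta)/g = 240^2*sin(2*7°)/9.81 = 1420.46 m
apex_dist = R/2 = 1420.46/2 = 710.2 m

710.2 m


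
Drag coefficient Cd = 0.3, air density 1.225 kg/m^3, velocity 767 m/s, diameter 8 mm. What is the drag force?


A = pi*(d/2)^2 = pi*(8/2000)^2 = 5.02655e-05 m^2
Fd = 0.5*Cd*rho*A*v^2 = 0.5*0.3*1.225*5.02655e-05*767^2 = 5.434 N

5.434 N


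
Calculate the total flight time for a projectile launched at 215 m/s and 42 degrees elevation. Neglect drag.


T = 2*v0*sin(theta)/g = 2*215*sin(42°)/9.81 = 29.33 s

29.33 s


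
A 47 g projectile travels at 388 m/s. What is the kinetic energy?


E = 0.5*m*v^2 = 0.5*0.047*388^2 = 3538 J

3538 J


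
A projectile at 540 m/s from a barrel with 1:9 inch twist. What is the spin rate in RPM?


twist_m = 9*0.0254 = 0.2286 m
spin = v/twist = 540/0.2286 = 2362.205 rev/s
RPM = spin*60 = 2362.205*60 ≈ 141732 RPM

141732 RPM


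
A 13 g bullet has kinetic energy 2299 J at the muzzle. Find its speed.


v = sqrt(2*E/m) = sqrt(2*2299/0.013) = 594.7 m/s

594.7 m/s


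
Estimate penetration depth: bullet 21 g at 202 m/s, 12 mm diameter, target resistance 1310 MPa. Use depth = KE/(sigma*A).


A = pi*(d/2)^2 = pi*(12/2)^2 = 113.097 mm^2
E = 0.5*m*v^2 = 0.5*0.021*202^2 = 428.442 J
depth = E/(sigma*A) = 428.442 J / (1310 MPa * 113.097 mm^2) = 428.442/(1310 * 113.097) m = 0.0028918 m ≈ 2.892 mm

2.892 mm


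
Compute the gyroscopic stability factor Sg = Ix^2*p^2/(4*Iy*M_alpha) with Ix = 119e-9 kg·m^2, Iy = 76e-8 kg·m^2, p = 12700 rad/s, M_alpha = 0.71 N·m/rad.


Sg = Ix^2 * p^2 / (4 * Iy * M_alpha) = (119e-9)^2 * 12700^2 / (4 * 76e-8 * 0.71) = 1.058

1.058


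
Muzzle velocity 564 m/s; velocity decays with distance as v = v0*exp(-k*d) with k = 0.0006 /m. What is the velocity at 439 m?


v = v0*exp(-k*d) = 564*exp(-0.0006*439) = 433.4 m/s

433.4 m/s


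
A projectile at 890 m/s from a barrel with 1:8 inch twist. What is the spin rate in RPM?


twist_m = 8*0.0254 = 0.2032 m
spin = v/twist = 890/0.2032 = 4379.921 rev/s
RPM = spin*60 = 4379.921*60 ≈ 262795 RPM

262795 RPM


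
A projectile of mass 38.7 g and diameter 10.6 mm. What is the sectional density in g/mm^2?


SD = m/d^2 = 38.7/10.6^2 = 0.3444 g/mm^2

0.3444 g/mm^2


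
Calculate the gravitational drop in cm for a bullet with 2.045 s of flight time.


drop = 0.5*g*t^2 = 0.5*9.81*2.045^2 = 20.5128 m ≈ 2051 cm

2051 cm


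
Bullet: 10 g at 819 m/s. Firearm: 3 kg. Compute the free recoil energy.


v_r = m_p*v_p/m_gun = 0.01*819/3 = 2.73 m/s, E_r = 0.5*m_gun*v_r^2 = 0.5*3*2.73^2 = 11.18 J

11.18 J


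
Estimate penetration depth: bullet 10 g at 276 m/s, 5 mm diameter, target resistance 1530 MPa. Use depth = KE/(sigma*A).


A = pi*(d/2)^2 = pi*(5/2)^2 = 19.635 mm^2
E = 0.5*m*v^2 = 0.5*0.01*276^2 = 380.88 J
depth = E/(sigma*A) = 380.88 J / (1530 MPa * 19.635 mm^2) = 380.88/(1530 * 19.635) m = 0.0126785 m ≈ 12.68 mm

12.68 mm


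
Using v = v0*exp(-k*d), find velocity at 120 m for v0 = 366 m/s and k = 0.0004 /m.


v = v0*exp(-k*d) = 366*exp(-0.0004*120) = 348.8 m/s

348.8 m/s


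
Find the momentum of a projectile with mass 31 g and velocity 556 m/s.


p = m*v = 0.031*556 = 17.24 kg·m/s

17.24 kg·m/s


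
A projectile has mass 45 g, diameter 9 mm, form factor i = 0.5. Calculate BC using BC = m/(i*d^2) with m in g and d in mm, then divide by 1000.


BC = m/(i*d^2*1000) = 45/(0.5 * 9^2 * 1000) = 0.001111

0.001111


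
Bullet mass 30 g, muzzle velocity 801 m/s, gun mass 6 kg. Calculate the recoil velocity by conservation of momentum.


v_recoil = m_p * v_p / m_gun = 0.03 * 801 / 6 = 4.005 m/s

4.005 m/s


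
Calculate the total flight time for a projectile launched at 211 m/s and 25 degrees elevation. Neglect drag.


T = 2*v0*sin(theta)/g = 2*211*sin(25°)/9.81 = 18.18 s

18.18 s


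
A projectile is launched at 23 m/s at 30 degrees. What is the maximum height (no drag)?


H = (v0*sin(theta))^2 / (2g) = (23*sin(30°))^2 / (2*9.81) = 6.741 m

6.741 m


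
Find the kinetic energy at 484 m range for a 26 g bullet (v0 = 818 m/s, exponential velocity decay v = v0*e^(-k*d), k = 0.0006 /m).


v = v0*exp(-k*d) = 818*exp(-0.0006*484) = 611.835 m/s
E = 0.5*m*v^2 = 0.5*0.026*611.835^2 = 4866 J

4866 J


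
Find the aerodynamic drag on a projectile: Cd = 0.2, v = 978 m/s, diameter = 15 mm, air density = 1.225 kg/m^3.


A = pi*(d/2)^2 = pi*(15/2000)^2 = 1.76715e-04 m^2
Fd = 0.5*Cd*rho*A*v^2 = 0.5*0.2*1.225*1.76715e-04*978^2 = 20.71 N

20.71 N


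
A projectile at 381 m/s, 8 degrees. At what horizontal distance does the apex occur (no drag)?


R = v0^2*sin(2*theta)/g = 381^2*sin(2*8°)/9.81 = 4078.67 m
apex_dist = R/2 = 4078.67/2 = 2039 m

2039 m


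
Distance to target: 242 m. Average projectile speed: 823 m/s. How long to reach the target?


t = d/v = 242/823 = 0.294 s

0.294 s


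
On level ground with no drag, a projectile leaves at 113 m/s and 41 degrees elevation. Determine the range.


R = v0^2 * sin(2*theta) / g = 113^2 * sin(2*41°) / 9.81 = 1289 m

1289 m


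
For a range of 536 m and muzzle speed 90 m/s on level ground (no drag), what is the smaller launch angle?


sin(2*theta) = R*g/v0^2 = 536*9.81/90^2 = 0.649156, theta = arcsin(0.649156)/2 = 20.24°

20.24 degrees


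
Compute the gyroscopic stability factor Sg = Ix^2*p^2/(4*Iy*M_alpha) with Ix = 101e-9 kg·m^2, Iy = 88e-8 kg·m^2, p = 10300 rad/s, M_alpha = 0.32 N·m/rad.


Sg = Ix^2 * p^2 / (4 * Iy * M_alpha) = (101e-9)^2 * 10300^2 / (4 * 88e-8 * 0.32) = 0.9608

0.9608


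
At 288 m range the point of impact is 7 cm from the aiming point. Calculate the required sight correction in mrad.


1 mrad subtends 1 cm per 10 m of range, so adj = error_cm / (dist_m / 10) = 7 / (288/10) = 0.2431 mrad

0.2431 mrad


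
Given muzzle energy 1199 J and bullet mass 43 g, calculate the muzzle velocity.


v = sqrt(2*E/m) = sqrt(2*1199/0.043) = 236.2 m/s

236.2 m/s


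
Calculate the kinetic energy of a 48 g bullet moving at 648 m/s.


E = 0.5*m*v^2 = 0.5*0.048*648^2 = 10078 J

10078 J


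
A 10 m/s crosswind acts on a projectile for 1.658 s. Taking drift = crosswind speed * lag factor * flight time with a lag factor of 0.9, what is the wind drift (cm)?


drift = v_wind * lag * t = 10 * 0.9 * 1.658 = 14.922 m ≈ 1492 cm

1492 cm


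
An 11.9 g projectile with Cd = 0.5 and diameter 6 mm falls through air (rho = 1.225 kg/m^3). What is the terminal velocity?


A = pi*(d/2)^2 = pi*(6/2000)^2 = 2.82743e-05 m^2
vt = sqrt(2mg/(Cd*rho*A)) = sqrt(2*0.0119*9.81/(0.5 * 1.225 * 2.82743e-05)) = 116.1 m/s

116.1 m/s


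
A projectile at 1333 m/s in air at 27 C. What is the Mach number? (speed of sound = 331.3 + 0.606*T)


a = 331.3 + 0.606*(27) = 347.662 m/s
M = v/a = 1333/347.662 = 3.834

3.834


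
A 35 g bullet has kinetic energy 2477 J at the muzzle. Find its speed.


v = sqrt(2*E/m) = sqrt(2*2477/0.035) = 376.2 m/s

376.2 m/s


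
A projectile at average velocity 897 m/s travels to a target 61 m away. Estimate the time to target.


t = d/v = 61/897 = 0.068 s

0.068 s


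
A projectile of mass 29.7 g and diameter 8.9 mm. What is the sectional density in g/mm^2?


SD = m/d^2 = 29.7/8.9^2 = 0.375 g/mm^2

0.375 g/mm^2


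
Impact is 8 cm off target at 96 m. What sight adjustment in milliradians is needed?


1 mrad subtends 1 cm per 10 m of range, so adj = error_cm / (dist_m / 10) = 8 / (96/10) = 0.8333 mrad

0.8333 mrad


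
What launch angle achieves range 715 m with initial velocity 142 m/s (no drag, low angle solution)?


sin(2*theta) = R*g/v0^2 = 715*9.81/142^2 = 0.347855, theta = arcsin(0.347855)/2 = 10.18°

10.18 degrees


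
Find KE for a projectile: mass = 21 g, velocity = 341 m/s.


E = 0.5*m*v^2 = 0.5*0.021*341^2 = 1221 J

1221 J


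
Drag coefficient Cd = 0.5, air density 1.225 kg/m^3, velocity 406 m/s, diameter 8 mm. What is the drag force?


A = pi*(d/2)^2 = pi*(8/2000)^2 = 5.02655e-05 m^2
Fd = 0.5*Cd*rho*A*v^2 = 0.5*0.5*1.225*5.02655e-05*406^2 = 2.537 N

2.537 N


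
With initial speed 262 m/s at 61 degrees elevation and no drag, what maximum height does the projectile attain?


H = (v0*sin(theta))^2 / (2g) = (262*sin(61°))^2 / (2*9.81) = 2676 m

2676 m


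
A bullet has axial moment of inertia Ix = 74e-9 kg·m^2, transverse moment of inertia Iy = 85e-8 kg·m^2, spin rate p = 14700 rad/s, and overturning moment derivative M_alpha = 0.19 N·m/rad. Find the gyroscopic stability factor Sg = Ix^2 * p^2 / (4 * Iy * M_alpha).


Sg = Ix^2 * p^2 / (4 * Iy * M_alpha) = (74e-9)^2 * 14700^2 / (4 * 85e-8 * 0.19) = 1.832

1.832


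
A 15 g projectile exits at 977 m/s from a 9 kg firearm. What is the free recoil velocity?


v_recoil = m_p * v_p / m_gun = 0.015 * 977 / 9 = 1.628 m/s

1.628 m/s


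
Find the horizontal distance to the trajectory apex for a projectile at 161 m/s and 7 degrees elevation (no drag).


R = v0^2*sin(2*theta)/g = 161^2*sin(2*7°)/9.81 = 639.231 m
apex_dist = R/2 = 639.231/2 = 319.6 m

319.6 m


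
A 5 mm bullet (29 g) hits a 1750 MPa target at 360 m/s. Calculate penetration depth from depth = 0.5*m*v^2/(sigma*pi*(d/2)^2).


A = pi*(d/2)^2 = pi*(5/2)^2 = 19.635 mm^2
E = 0.5*m*v^2 = 0.5*0.029*360^2 = 1879.2 J
depth = E/(sigma*A) = 1879.2 J / (1750 MPa * 19.635 mm^2) = 1879.2/(1750 * 19.635) m = 0.0546896 m ≈ 54.69 mm

54.69 mm


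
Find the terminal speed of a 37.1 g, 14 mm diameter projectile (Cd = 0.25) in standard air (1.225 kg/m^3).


A = pi*(d/2)^2 = pi*(14/2000)^2 = 1.53938e-04 m^2
vt = sqrt(2mg/(Cd*rho*A)) = sqrt(2*0.0371*9.81/(0.25 * 1.225 * 1.53938e-04)) = 124.3 m/s

124.3 m/s


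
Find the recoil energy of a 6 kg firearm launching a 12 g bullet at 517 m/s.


v_r = m_p*v_p/m_gun = 0.012*517/6 = 1.034 m/s, E_r = 0.5*m_gun*v_r^2 = 0.5*6*1.034^2 = 3.207 J

3.207 J


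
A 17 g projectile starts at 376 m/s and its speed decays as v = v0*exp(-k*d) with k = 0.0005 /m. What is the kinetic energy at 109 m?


v = v0*exp(-k*d) = 376*exp(-0.0005*109) = 356.056 m/s
E = 0.5*m*v^2 = 0.5*0.017*356.056^2 = 1078 J

1078 J


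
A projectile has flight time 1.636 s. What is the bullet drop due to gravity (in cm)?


drop = 0.5*g*t^2 = 0.5*9.81*1.636^2 = 13.1282 m ≈ 1313 cm

1313 cm


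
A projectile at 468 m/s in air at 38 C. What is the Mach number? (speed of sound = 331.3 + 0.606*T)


a = 331.3 + 0.606*(38) = 354.328 m/s
M = v/a = 468/354.328 = 1.321

1.321


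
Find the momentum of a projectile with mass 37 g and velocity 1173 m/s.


p = m*v = 0.037*1173 = 43.4 kg·m/s

43.4 kg·m/s


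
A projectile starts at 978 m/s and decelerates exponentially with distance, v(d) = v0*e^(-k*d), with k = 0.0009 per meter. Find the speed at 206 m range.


v = v0*exp(-k*d) = 978*exp(-0.0009*206) = 812.5 m/s

812.5 m/s


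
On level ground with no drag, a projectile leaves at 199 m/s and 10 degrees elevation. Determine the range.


R = v0^2 * sin(2*theta) / g = 199^2 * sin(2*10°) / 9.81 = 1381 m

1381 m


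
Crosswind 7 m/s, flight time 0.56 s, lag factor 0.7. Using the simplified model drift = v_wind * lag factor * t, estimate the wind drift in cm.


drift = v_wind * lag * t = 7 * 0.7 * 0.56 = 2.744 m ≈ 274.4 cm

274.4 cm


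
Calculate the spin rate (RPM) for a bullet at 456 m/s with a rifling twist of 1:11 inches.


twist_m = 11*0.0254 = 0.2794 m
spin = v/twist = 456/0.2794 = 1632.069 rev/s
RPM = spin*60 = 1632.069*60 ≈ 97924 RPM

97924 RPM


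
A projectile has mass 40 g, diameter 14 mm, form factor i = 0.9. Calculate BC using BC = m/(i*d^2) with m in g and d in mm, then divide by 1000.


BC = m/(i*d^2*1000) = 40/(0.9 * 14^2 * 1000) = 0.0002268

0.0002268


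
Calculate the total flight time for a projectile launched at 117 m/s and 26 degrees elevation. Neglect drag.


T = 2*v0*sin(theta)/g = 2*117*sin(26°)/9.81 = 10.46 s

10.46 s


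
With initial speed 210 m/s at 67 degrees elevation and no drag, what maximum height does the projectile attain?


H = (v0*sin(theta))^2 / (2g) = (210*sin(67°))^2 / (2*9.81) = 1905 m

1905 m


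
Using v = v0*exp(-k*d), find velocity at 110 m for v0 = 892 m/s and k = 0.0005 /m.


v = v0*exp(-k*d) = 892*exp(-0.0005*110) = 844.3 m/s

844.3 m/s


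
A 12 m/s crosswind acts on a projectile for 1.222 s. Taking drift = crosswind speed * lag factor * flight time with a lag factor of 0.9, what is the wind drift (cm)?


drift = v_wind * lag * t = 12 * 0.9 * 1.222 = 13.1976 m ≈ 1320 cm

1320 cm


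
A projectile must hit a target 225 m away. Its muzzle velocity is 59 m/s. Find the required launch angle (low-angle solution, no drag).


sin(2*theta) = R*g/v0^2 = 225*9.81/59^2 = 0.634085, theta = arcsin(0.634085)/2 = 19.68°

19.68 degrees


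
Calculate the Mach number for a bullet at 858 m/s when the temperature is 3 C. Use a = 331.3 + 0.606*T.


a = 331.3 + 0.606*(3) = 333.118 m/s
M = v/a = 858/333.118 = 2.576

2.576


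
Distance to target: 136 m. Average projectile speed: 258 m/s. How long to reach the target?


t = d/v = 136/258 = 0.5271 s

0.5271 s


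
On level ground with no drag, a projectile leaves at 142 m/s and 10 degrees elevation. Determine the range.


R = v0^2 * sin(2*theta) / g = 142^2 * sin(2*10°) / 9.81 = 703 m

703 m


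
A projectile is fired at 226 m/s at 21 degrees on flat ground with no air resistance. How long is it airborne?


T = 2*v0*sin(theta)/g = 2*226*sin(21°)/9.81 = 16.51 s

16.51 s


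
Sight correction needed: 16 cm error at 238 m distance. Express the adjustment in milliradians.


1 mrad subtends 1 cm per 10 m of range, so adj = error_cm / (dist_m / 10) = 16 / (238/10) = 0.6723 mrad

0.6723 mrad


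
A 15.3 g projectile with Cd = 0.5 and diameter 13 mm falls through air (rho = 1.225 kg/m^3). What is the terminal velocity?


A = pi*(d/2)^2 = pi*(13/2000)^2 = 1.32732e-04 m^2
vt = sqrt(2mg/(Cd*rho*A)) = sqrt(2*0.0153*9.81/(0.5 * 1.225 * 1.32732e-04)) = 60.77 m/s

60.77 m/s


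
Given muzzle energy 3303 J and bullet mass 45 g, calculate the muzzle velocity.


v = sqrt(2*E/m) = sqrt(2*3303/0.045) = 383.1 m/s

383.1 m/s


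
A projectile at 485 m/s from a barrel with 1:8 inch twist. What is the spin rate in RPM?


twist_m = 8*0.0254 = 0.2032 m
spin = v/twist = 485/0.2032 = 2386.811 rev/s
RPM = spin*60 = 2386.811*60 ≈ 143209 RPM

143209 RPM


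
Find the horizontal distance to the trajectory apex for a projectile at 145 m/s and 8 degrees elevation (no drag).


R = v0^2*sin(2*theta)/g = 145^2*sin(2*8°)/9.81 = 590.752 m
apex_dist = R/2 = 590.752/2 = 295.4 m

295.4 m


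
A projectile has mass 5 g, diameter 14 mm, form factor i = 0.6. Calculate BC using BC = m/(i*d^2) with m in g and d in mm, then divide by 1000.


BC = m/(i*d^2*1000) = 5/(0.6 * 14^2 * 1000) = 4.252e-05

4.252e-05


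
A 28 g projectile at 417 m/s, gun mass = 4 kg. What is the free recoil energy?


v_r = m_p*v_p/m_gun = 0.028*417/4 = 2.919 m/s, E_r = 0.5*m_gun*v_r^2 = 0.5*4*2.919^2 = 17.04 J

17.04 J


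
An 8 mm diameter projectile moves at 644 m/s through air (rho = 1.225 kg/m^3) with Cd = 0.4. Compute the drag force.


A = pi*(d/2)^2 = pi*(8/2000)^2 = 5.02655e-05 m^2
Fd = 0.5*Cd*rho*A*v^2 = 0.5*0.4*1.225*5.02655e-05*644^2 = 5.107 N

5.107 N


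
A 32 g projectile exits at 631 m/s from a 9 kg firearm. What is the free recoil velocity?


v_recoil = m_p * v_p / m_gun = 0.032 * 631 / 9 = 2.244 m/s

2.244 m/s


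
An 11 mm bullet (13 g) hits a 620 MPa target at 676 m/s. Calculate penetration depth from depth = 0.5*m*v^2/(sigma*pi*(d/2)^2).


A = pi*(d/2)^2 = pi*(11/2)^2 = 95.0332 mm^2
E = 0.5*m*v^2 = 0.5*0.013*676^2 = 2970.34 J
depth = E/(sigma*A) = 2970.34 J / (620 MPa * 95.0332 mm^2) = 2970.34/(620 * 95.0332) m = 0.0504127 m ≈ 50.41 mm

50.41 mm


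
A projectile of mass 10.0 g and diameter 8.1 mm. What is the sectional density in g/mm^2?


SD = m/d^2 = 10.0/8.1^2 = 0.1524 g/mm^2

0.1524 g/mm^2


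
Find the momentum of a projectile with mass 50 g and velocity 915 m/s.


p = m*v = 0.05*915 = 45.75 kg·m/s

45.75 kg·m/s


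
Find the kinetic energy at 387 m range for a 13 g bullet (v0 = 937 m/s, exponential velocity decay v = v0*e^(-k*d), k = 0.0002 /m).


v = v0*exp(-k*d) = 937*exp(-0.0002*387) = 867.212 m/s
E = 0.5*m*v^2 = 0.5*0.013*867.212^2 = 4888 J

4888 J


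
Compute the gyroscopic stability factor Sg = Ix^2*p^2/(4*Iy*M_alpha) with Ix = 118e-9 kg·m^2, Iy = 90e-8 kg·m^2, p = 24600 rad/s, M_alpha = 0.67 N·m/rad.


Sg = Ix^2 * p^2 / (4 * Iy * M_alpha) = (118e-9)^2 * 24600^2 / (4 * 90e-8 * 0.67) = 3.493

3.493


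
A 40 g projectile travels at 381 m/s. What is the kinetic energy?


E = 0.5*m*v^2 = 0.5*0.04*381^2 = 2903 J

2903 J


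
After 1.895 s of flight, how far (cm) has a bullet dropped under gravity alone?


drop = 0.5*g*t^2 = 0.5*9.81*1.895^2 = 17.614 m ≈ 1761 cm

1761 cm


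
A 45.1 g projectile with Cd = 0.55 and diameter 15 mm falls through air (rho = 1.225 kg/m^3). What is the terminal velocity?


A = pi*(d/2)^2 = pi*(15/2000)^2 = 1.76715e-04 m^2
vt = sqrt(2mg/(Cd*rho*A)) = sqrt(2*0.0451*9.81/(0.55 * 1.225 * 1.76715e-04)) = 86.21 m/s

86.21 m/s


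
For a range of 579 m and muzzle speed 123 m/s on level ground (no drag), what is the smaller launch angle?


sin(2*theta) = R*g/v0^2 = 579*9.81/123^2 = 0.375437, theta = arcsin(0.375437)/2 = 11.03°

11.03 degrees


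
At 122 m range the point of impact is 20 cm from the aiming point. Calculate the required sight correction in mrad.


1 mrad subtends 1 cm per 10 m of range, so adj = error_cm / (dist_m / 10) = 20 / (122/10) = 1.639 mrad

1.639 mrad


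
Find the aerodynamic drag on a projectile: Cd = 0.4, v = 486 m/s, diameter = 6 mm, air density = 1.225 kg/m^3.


A = pi*(d/2)^2 = pi*(6/2000)^2 = 2.82743e-05 m^2
Fd = 0.5*Cd*rho*A*v^2 = 0.5*0.4*1.225*2.82743e-05*486^2 = 1.636 N

1.636 N


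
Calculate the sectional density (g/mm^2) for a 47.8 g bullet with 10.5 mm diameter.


SD = m/d^2 = 47.8/10.5^2 = 0.4336 g/mm^2

0.4336 g/mm^2


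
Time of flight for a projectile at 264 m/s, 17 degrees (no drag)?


T = 2*v0*sin(theta)/g = 2*264*sin(17°)/9.81 = 15.74 s

15.74 s


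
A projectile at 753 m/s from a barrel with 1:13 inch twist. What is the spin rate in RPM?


twist_m = 13*0.0254 = 0.3302 m
spin = v/twist = 753/0.3302 = 2280.436 rev/s
RPM = spin*60 = 2280.436*60 ≈ 136826 RPM

136826 RPM


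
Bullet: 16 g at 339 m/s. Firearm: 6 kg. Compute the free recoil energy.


v_r = m_p*v_p/m_gun = 0.016*339/6 = 0.904 m/s, E_r = 0.5*m_gun*v_r^2 = 0.5*6*0.904^2 = 2.452 J

2.452 J


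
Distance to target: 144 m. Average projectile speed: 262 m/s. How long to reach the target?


t = d/v = 144/262 = 0.5496 s

0.5496 s


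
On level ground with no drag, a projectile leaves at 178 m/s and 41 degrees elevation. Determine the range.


R = v0^2 * sin(2*theta) / g = 178^2 * sin(2*41°) / 9.81 = 3198 m

3198 m


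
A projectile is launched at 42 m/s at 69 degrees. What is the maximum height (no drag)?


H = (v0*sin(theta))^2 / (2g) = (42*sin(69°))^2 / (2*9.81) = 78.36 m

78.36 m


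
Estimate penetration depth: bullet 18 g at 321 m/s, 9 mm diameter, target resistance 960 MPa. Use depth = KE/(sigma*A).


A = pi*(d/2)^2 = pi*(9/2)^2 = 63.6173 mm^2
E = 0.5*m*v^2 = 0.5*0.018*321^2 = 927.369 J
depth = E/(sigma*A) = 927.369 J / (960 MPa * 63.6173 mm^2) = 927.369/(960 * 63.6173) m = 0.0151847 m ≈ 15.18 mm

15.18 mm


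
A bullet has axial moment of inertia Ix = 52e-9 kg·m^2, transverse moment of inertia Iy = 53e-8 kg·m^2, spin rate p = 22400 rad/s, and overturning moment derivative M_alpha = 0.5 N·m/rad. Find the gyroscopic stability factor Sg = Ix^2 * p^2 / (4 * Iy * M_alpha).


Sg = Ix^2 * p^2 / (4 * Iy * M_alpha) = (52e-9)^2 * 22400^2 / (4 * 53e-8 * 0.5) = 1.28

1.28


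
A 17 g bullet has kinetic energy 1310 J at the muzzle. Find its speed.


v = sqrt(2*E/m) = sqrt(2*1310/0.017) = 392.6 m/s

392.6 m/s


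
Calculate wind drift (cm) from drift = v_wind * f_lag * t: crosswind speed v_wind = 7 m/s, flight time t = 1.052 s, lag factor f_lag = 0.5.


drift = v_wind * lag * t = 7 * 0.5 * 1.052 = 3.682 m ≈ 368.2 cm

368.2 cm


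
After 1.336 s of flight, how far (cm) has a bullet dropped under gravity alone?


drop = 0.5*g*t^2 = 0.5*9.81*1.336^2 = 8.75491 m ≈ 875.5 cm

875.5 cm


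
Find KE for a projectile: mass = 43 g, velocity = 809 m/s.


E = 0.5*m*v^2 = 0.5*0.043*809^2 = 14071 J

14071 J


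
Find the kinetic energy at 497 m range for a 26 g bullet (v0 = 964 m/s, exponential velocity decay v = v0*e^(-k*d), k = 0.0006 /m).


v = v0*exp(-k*d) = 964*exp(-0.0006*497) = 715.435 m/s
E = 0.5*m*v^2 = 0.5*0.026*715.435^2 = 6654 J

6654 J


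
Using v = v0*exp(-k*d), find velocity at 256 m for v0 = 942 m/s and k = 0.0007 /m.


v = v0*exp(-k*d) = 942*exp(-0.0007*256) = 787.5 m/s

787.5 m/s


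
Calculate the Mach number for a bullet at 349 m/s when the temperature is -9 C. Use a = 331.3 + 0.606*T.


a = 331.3 + 0.606*(-9) = 325.846 m/s
M = v/a = 349/325.846 = 1.071

1.071


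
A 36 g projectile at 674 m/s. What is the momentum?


p = m*v = 0.036*674 = 24.26 kg·m/s

24.26 kg·m/s


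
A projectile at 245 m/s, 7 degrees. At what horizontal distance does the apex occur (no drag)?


R = v0^2*sin(2*theta)/g = 245^2*sin(2*7°)/9.81 = 1480.26 m
apex_dist = R/2 = 1480.26/2 = 740.1 m

740.1 m


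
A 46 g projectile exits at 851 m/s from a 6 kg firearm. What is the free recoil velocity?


v_recoil = m_p * v_p / m_gun = 0.046 * 851 / 6 = 6.524 m/s

6.524 m/s


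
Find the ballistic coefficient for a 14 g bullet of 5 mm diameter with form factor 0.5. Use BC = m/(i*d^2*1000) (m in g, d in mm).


BC = m/(i*d^2*1000) = 14/(0.5 * 5^2 * 1000) = 0.00112

0.00112


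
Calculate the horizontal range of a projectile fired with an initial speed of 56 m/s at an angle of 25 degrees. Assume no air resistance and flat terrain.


R = v0^2 * sin(2*theta) / g = 56^2 * sin(2*25°) / 9.81 = 244.9 m

244.9 m


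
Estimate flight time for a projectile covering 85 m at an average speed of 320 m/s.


t = d/v = 85/320 = 0.2656 s

0.2656 s


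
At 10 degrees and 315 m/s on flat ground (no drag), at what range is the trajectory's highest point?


R = v0^2*sin(2*theta)/g = 315^2*sin(2*10°)/9.81 = 3459.42 m
apex_dist = R/2 = 3459.42/2 = 1730 m

1730 m


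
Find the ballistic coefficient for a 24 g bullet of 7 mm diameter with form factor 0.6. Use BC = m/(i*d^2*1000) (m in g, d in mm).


BC = m/(i*d^2*1000) = 24/(0.6 * 7^2 * 1000) = 0.0008163

0.0008163


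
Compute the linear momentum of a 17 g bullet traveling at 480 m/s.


p = m*v = 0.017*480 = 8.16 kg·m/s

8.16 kg·m/s


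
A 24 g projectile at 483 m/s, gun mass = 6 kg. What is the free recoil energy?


v_r = m_p*v_p/m_gun = 0.024*483/6 = 1.932 m/s, E_r = 0.5*m_gun*v_r^2 = 0.5*6*1.932^2 = 11.2 J

11.2 J


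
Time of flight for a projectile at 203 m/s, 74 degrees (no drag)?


T = 2*v0*sin(theta)/g = 2*203*sin(74°)/9.81 = 39.78 s

39.78 s


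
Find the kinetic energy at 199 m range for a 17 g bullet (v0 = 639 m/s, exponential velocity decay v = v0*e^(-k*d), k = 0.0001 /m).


v = v0*exp(-k*d) = 639*exp(-0.0001*199) = 626.41 m/s
E = 0.5*m*v^2 = 0.5*0.017*626.41^2 = 3335 J

3335 J


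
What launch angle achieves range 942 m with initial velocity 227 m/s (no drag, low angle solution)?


sin(2*theta) = R*g/v0^2 = 942*9.81/227^2 = 0.179336, theta = arcsin(0.179336)/2 = 5.166°

5.166 degrees


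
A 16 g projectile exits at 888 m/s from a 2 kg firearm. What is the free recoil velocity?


v_recoil = m_p * v_p / m_gun = 0.016 * 888 / 2 = 7.104 m/s

7.104 m/s


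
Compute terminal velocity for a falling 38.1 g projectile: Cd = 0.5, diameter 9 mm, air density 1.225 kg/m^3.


A = pi*(d/2)^2 = pi*(9/2000)^2 = 6.36173e-05 m^2
vt = sqrt(2mg/(Cd*rho*A)) = sqrt(2*0.0381*9.81/(0.5 * 1.225 * 6.36173e-05)) = 138.5 m/s

138.5 m/s


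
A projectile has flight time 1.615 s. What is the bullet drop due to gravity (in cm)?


drop = 0.5*g*t^2 = 0.5*9.81*1.615^2 = 12.7933 m ≈ 1279 cm

1279 cm


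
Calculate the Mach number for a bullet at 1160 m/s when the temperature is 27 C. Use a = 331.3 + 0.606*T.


a = 331.3 + 0.606*(27) = 347.662 m/s
M = v/a = 1160/347.662 = 3.337

3.337


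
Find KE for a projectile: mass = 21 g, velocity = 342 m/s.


E = 0.5*m*v^2 = 0.5*0.021*342^2 = 1228 J

1228 J


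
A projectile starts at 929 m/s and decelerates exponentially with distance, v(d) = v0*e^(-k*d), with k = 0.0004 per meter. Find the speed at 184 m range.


v = v0*exp(-k*d) = 929*exp(-0.0004*184) = 863.1 m/s

863.1 m/s


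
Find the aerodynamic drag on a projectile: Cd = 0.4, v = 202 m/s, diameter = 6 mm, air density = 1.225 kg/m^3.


A = pi*(d/2)^2 = pi*(6/2000)^2 = 2.82743e-05 m^2
Fd = 0.5*Cd*rho*A*v^2 = 0.5*0.4*1.225*2.82743e-05*202^2 = 0.2827 N

0.2827 N


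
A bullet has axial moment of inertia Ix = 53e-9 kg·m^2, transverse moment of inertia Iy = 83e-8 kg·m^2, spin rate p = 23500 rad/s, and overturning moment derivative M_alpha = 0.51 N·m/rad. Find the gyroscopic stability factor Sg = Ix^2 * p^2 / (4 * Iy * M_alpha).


Sg = Ix^2 * p^2 / (4 * Iy * M_alpha) = (53e-9)^2 * 23500^2 / (4 * 83e-8 * 0.51) = 0.9162

0.9162


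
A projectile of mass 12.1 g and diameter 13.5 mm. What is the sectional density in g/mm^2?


SD = m/d^2 = 12.1/13.5^2 = 0.06639 g/mm^2

0.06639 g/mm^2


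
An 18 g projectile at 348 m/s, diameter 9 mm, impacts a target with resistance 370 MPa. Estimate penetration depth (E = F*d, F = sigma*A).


A = pi*(d/2)^2 = pi*(9/2)^2 = 63.6173 mm^2
E = 0.5*m*v^2 = 0.5*0.018*348^2 = 1089.94 J
depth = E/(sigma*A) = 1089.94 J / (370 MPa * 63.6173 mm^2) = 1089.94/(370 * 63.6173) m = 0.0463046 m ≈ 46.3 mm

46.3 mm


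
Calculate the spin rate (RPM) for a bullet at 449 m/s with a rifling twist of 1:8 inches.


twist_m = 8*0.0254 = 0.2032 m
spin = v/twist = 449/0.2032 = 2209.646 rev/s
RPM = spin*60 = 2209.646*60 ≈ 132579 RPM

132579 RPM


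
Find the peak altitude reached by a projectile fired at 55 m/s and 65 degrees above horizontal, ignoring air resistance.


H = (v0*sin(theta))^2 / (2g) = (55*sin(65°))^2 / (2*9.81) = 126.6 m

126.6 m


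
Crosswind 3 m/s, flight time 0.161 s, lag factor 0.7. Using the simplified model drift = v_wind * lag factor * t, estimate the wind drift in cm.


drift = v_wind * lag * t = 3 * 0.7 * 0.161 = 0.3381 m ≈ 33.81 cm

33.81 cm


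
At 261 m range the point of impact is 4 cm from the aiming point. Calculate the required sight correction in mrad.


1 mrad subtends 1 cm per 10 m of range, so adj = error_cm / (dist_m / 10) = 4 / (261/10) = 0.1533 mrad

0.1533 mrad


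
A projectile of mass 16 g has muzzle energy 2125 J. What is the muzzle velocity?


v = sqrt(2*E/m) = sqrt(2*2125/0.016) = 515.4 m/s

515.4 m/s


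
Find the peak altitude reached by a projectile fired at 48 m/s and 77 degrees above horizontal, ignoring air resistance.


H = (v0*sin(theta))^2 / (2g) = (48*sin(77°))^2 / (2*9.81) = 111.5 m

111.5 m


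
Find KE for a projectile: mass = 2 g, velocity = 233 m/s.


E = 0.5*m*v^2 = 0.5*0.002*233^2 = 54.29 J

54.29 J


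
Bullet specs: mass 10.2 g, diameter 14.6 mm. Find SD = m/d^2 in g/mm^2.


SD = m/d^2 = 10.2/14.6^2 = 0.04785 g/mm^2

0.04785 g/mm^2


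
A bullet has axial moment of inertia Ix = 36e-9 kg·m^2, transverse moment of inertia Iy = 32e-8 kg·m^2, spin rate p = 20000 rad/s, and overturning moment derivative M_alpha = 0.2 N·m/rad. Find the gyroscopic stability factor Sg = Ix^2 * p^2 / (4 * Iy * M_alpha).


Sg = Ix^2 * p^2 / (4 * Iy * M_alpha) = (36e-9)^2 * 20000^2 / (4 * 32e-8 * 0.2) = 2.025

2.025


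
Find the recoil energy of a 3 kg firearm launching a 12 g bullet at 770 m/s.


v_r = m_p*v_p/m_gun = 0.012*770/3 = 3.08 m/s, E_r = 0.5*m_gun*v_r^2 = 0.5*3*3.08^2 = 14.23 J

14.23 J


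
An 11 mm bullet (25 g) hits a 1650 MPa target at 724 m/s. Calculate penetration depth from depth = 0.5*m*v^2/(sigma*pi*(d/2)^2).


A = pi*(d/2)^2 = pi*(11/2)^2 = 95.0332 mm^2
E = 0.5*m*v^2 = 0.5*0.025*724^2 = 6552.2 J
depth = E/(sigma*A) = 6552.2 J / (1650 MPa * 95.0332 mm^2) = 6552.2/(1650 * 95.0332) m = 0.0417857 m ≈ 41.79 mm

41.79 mm


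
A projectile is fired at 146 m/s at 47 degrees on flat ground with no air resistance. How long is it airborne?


T = 2*v0*sin(theta)/g = 2*146*sin(47°)/9.81 = 21.77 s

21.77 s


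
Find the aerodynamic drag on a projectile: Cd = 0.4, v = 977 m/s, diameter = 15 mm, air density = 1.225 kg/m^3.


A = pi*(d/2)^2 = pi*(15/2000)^2 = 1.76715e-04 m^2
Fd = 0.5*Cd*rho*A*v^2 = 0.5*0.4*1.225*1.76715e-04*977^2 = 41.33 N

41.33 N


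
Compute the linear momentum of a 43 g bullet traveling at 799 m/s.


p = m*v = 0.043*799 = 34.36 kg·m/s

34.36 kg·m/s


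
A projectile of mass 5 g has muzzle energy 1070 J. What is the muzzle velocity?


v = sqrt(2*E/m) = sqrt(2*1070/0.005) = 654.2 m/s

654.2 m/s


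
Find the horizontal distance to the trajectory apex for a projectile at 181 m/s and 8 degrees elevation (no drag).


R = v0^2*sin(2*theta)/g = 181^2*sin(2*8°)/9.81 = 920.505 m
apex_dist = R/2 = 920.505/2 = 460.3 m

460.3 m


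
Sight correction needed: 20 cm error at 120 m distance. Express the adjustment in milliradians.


1 mrad subtends 1 cm per 10 m of range, so adj = error_cm / (dist_m / 10) = 20 / (120/10) = 1.667 mrad

1.667 mrad


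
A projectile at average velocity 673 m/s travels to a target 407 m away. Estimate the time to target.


t = d/v = 407/673 = 0.6048 s

0.6048 s


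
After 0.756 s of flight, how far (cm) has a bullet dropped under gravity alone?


drop = 0.5*g*t^2 = 0.5*9.81*0.756^2 = 2.80338 m ≈ 280.3 cm

280.3 cm


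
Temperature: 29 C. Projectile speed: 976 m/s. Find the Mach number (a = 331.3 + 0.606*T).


a = 331.3 + 0.606*(29) = 348.874 m/s
M = v/a = 976/348.874 = 2.798

2.798


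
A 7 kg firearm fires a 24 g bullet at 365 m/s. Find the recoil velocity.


v_recoil = m_p * v_p / m_gun = 0.024 * 365 / 7 = 1.251 m/s

1.251 m/s


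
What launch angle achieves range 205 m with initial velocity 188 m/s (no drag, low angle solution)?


sin(2*theta) = R*g/v0^2 = 205*9.81/188^2 = 0.0568993, theta = arcsin(0.0568993)/2 = 1.631°

1.631 degrees


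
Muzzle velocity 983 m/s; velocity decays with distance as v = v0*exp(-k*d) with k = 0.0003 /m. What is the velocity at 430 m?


v = v0*exp(-k*d) = 983*exp(-0.0003*430) = 864 m/s

864 m/s


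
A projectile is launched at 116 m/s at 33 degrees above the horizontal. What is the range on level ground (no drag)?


R = v0^2 * sin(2*theta) / g = 116^2 * sin(2*33°) / 9.81 = 1253 m

1253 m


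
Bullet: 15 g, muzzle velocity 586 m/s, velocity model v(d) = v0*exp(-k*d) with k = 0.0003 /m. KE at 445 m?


v = v0*exp(-k*d) = 586*exp(-0.0003*445) = 512.766 m/s
E = 0.5*m*v^2 = 0.5*0.015*512.766^2 = 1972 J

1972 J


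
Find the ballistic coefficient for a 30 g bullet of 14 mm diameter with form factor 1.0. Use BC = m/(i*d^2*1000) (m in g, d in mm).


BC = m/(i*d^2*1000) = 30/(1.0 * 14^2 * 1000) = 0.0001531

0.0001531


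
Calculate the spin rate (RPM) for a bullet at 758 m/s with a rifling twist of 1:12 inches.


twist_m = 12*0.0254 = 0.3048 m
spin = v/twist = 758/0.3048 = 2486.877 rev/s
RPM = spin*60 = 2486.877*60 ≈ 149213 RPM

149213 RPM


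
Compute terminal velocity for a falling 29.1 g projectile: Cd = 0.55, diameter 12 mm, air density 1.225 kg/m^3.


A = pi*(d/2)^2 = pi*(12/2000)^2 = 1.13097e-04 m^2
vt = sqrt(2mg/(Cd*rho*A)) = sqrt(2*0.0291*9.81/(0.55 * 1.225 * 1.13097e-04)) = 86.56 m/s

86.56 m/s


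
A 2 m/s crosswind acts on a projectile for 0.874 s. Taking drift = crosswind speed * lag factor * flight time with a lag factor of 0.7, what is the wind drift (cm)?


drift = v_wind * lag * t = 2 * 0.7 * 0.874 = 1.2236 m ≈ 122.4 cm

122.4 cm


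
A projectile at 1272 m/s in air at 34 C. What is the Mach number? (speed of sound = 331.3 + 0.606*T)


a = 331.3 + 0.606*(34) = 351.904 m/s
M = v/a = 1272/351.904 = 3.615

3.615


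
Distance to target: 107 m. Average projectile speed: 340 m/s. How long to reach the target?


t = d/v = 107/340 = 0.3147 s

0.3147 s


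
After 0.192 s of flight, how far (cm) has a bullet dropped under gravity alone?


drop = 0.5*g*t^2 = 0.5*9.81*0.192^2 = 0.180818 m ≈ 18.08 cm

18.08 cm


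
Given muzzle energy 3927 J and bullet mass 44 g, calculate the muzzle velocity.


v = sqrt(2*E/m) = sqrt(2*3927/0.044) = 422.5 m/s

422.5 m/s


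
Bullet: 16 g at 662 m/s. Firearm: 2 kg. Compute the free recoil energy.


v_r = m_p*v_p/m_gun = 0.016*662/2 = 5.296 m/s, E_r = 0.5*m_gun*v_r^2 = 0.5*2*5.296^2 = 28.05 J

28.05 J


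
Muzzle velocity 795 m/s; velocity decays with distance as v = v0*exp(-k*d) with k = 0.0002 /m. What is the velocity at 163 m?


v = v0*exp(-k*d) = 795*exp(-0.0002*163) = 769.5 m/s

769.5 m/s


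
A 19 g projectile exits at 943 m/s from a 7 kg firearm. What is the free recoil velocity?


v_recoil = m_p * v_p / m_gun = 0.019 * 943 / 7 = 2.56 m/s

2.56 m/s


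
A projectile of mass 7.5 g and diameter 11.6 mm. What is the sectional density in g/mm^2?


SD = m/d^2 = 7.5/11.6^2 = 0.05574 g/mm^2

0.05574 g/mm^2


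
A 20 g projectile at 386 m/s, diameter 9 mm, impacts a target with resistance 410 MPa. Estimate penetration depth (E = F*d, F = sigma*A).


A = pi*(d/2)^2 = pi*(9/2)^2 = 63.6173 mm^2
E = 0.5*m*v^2 = 0.5*0.02*386^2 = 1489.96 J
depth = E/(sigma*A) = 1489.96 J / (410 MPa * 63.6173 mm^2) = 1489.96/(410 * 63.6173) m = 0.0571236 m ≈ 57.12 mm

57.12 mm


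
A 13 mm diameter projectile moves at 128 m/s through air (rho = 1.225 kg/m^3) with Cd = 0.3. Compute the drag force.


A = pi*(d/2)^2 = pi*(13/2000)^2 = 1.32732e-04 m^2
Fd = 0.5*Cd*rho*A*v^2 = 0.5*0.3*1.225*1.32732e-04*128^2 = 0.3996 N

0.3996 N


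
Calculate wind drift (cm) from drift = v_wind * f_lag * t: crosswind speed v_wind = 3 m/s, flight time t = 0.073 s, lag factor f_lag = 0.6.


drift = v_wind * lag * t = 3 * 0.6 * 0.073 = 0.1314 m ≈ 13.14 cm

13.14 cm


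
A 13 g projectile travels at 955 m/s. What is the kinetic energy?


E = 0.5*m*v^2 = 0.5*0.013*955^2 = 5928 J

5928 J


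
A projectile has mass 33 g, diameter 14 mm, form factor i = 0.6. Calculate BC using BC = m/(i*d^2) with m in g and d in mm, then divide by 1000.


BC = m/(i*d^2*1000) = 33/(0.6 * 14^2 * 1000) = 0.0002806

0.0002806


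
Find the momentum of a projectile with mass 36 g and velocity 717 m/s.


p = m*v = 0.036*717 = 25.81 kg·m/s

25.81 kg·m/s


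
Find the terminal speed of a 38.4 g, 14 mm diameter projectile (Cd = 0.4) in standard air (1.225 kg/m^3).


A = pi*(d/2)^2 = pi*(14/2000)^2 = 1.53938e-04 m^2
vt = sqrt(2mg/(Cd*rho*A)) = sqrt(2*0.0384*9.81/(0.4 * 1.225 * 1.53938e-04)) = 99.94 m/s

99.94 m/s


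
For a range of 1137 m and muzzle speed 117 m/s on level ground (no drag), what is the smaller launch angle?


sin(2*theta) = R*g/v0^2 = 1137*9.81/117^2 = 0.814813, theta = arcsin(0.814813)/2 = 27.28°

27.28 degrees


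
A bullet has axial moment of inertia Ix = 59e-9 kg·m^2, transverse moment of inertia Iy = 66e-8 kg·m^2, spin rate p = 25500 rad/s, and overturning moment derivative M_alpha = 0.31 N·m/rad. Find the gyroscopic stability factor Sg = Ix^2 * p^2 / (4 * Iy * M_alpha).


Sg = Ix^2 * p^2 / (4 * Iy * M_alpha) = (59e-9)^2 * 25500^2 / (4 * 66e-8 * 0.31) = 2.766

2.766


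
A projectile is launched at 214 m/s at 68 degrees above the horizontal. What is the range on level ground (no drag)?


R = v0^2 * sin(2*theta) / g = 214^2 * sin(2*68°) / 9.81 = 3243 m

3243 m


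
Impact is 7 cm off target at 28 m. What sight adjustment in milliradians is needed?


1 mrad subtends 1 cm per 10 m of range, so adj = error_cm / (dist_m / 10) = 7 / (28/10) = 2.5 mrad

2.5 mrad


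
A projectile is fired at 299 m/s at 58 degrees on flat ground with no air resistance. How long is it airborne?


T = 2*v0*sin(theta)/g = 2*299*sin(58°)/9.81 = 51.7 s

51.7 s


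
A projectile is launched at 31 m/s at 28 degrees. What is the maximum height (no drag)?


H = (v0*sin(theta))^2 / (2g) = (31*sin(28°))^2 / (2*9.81) = 10.8 m

10.8 m


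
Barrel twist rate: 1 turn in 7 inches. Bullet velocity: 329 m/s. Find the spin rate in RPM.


twist_m = 7*0.0254 = 0.1778 m
spin = v/twist = 329/0.1778 = 1850.394 rev/s
RPM = spin*60 = 1850.394*60 ≈ 111024 RPM

111024 RPM
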